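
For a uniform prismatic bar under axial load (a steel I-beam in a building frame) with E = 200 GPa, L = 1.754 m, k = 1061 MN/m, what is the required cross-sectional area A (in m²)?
Model: a uniform prismatic bar under axial load, so k = (A·E) / L.
Solve for A: A = (k·L) / E.
Convert to SI units:
  E = 200 GPa = 2 × 10¹¹ Pa
  k = 1061 MN/m = 1.061 × 10⁹ N/m
Substitute:
  A = ((1.061 × 10⁹) × 1.754) / (2 × 10¹¹)
  A = 0.009305 m²
Final answer: A = 0.009305 m²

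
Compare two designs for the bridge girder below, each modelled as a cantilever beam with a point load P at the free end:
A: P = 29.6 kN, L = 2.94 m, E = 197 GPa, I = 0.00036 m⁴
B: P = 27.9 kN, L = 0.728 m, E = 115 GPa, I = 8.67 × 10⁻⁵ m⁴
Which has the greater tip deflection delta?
Model: a cantilever beam with a point load P at the free end, so delta = (P·L^3) / (3·E·I) (SI units).
  A: delta = (29600 × 2.94^3) / (3 × (1.97 × 10¹¹) × 0.00036) = 0.003535 m = 3.535 mm
  B: delta = (27900 × 0.728^3) / (3 × (1.15 × 10¹¹) × (8.67 × 10⁻⁵)) = 0.0003599 m = 0.3599 mm
3.535 mm > 0.3599 mm, so A is larger.
Final answer: A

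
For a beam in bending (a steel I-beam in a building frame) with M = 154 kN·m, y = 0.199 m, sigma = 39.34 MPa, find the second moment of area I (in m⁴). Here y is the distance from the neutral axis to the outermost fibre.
Model: a beam in bending, so sigma = (M·y) / I.
Solve for I: I = (M·y) / sigma.
Convert to SI units:
  M = 154 kN·m = 154000 N·m
  sigma = 39.34 MPa = 3.934 × 10⁷ Pa
Substitute:
  I = (154000 × 0.199) / (3.934 × 10⁷)
  I = 0.000779 m⁴
Final answer: I = 0.000779 m⁴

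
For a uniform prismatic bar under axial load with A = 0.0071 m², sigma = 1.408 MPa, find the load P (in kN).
Model: a uniform prismatic bar under axial load, so sigma = P / A.
Solve for P: P = sigma·A.
Convert to SI units:
  sigma = 1.408 MPa = 1.408 × 10⁶ Pa
Substitute:
  P = (1.408 × 10⁶) × 0.0071
  P = 9997 N
Convert: P = 9997 N = 9.997 kN
Final answer: P = 9.997 kN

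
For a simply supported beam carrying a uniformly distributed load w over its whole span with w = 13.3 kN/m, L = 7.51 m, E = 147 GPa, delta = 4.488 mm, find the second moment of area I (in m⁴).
Model: a simply supported beam carrying a uniformly distributed load w over its whole span, so delta = (5·w·L^4) / (384·E·I).
Solve for I: I = (5·w·L^4) / (384·delta·E).
Convert to SI units:
  w = 13.3 kN/m = 13300 N/m
  E = 147 GPa = 1.47 × 10¹¹ Pa
  delta = 4.488 mm = 0.004488 m
Substitute:
  I = (5 × 13300 × 7.51^4) / (384 × 0.004488 × (1.47 × 10¹¹))
  I = 0.000835 m⁴
Final answer: I = 0.000835 m⁴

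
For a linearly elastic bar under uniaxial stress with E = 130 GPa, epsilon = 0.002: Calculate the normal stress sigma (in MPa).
Model: a linearly elastic bar under uniaxial stress, so sigma = E·epsilon.
Convert to SI units:
  E = 130 GPa = 1.3 × 10¹¹ Pa
Substitute:
  sigma = (1.3 × 10¹¹) × 0.002
  sigma = 2.6 × 10⁸ Pa
Convert: sigma = 2.6 × 10⁸ Pa = 260 MPa
Final answer: sigma = 260 MPa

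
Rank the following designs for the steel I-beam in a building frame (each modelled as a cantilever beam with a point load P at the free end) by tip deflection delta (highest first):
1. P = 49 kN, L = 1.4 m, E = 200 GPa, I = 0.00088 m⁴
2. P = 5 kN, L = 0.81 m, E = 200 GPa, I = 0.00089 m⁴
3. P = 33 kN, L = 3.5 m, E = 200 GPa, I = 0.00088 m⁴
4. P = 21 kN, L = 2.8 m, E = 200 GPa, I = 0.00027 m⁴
Model: a cantilever beam with a point load P at the free end, so delta = (P·L^3) / (3·E·I) (SI units).
  Case 1: delta = (49000 × 1.4^3) / (3 × (2 × 10¹¹) × 0.00088) = 0.0002547 m = 0.2547 mm
  Case 2: delta = (5000 × 0.81^3) / (3 × (2 × 10¹¹) × 0.00089) = 4.976 × 10⁻⁶ m = 0.004976 mm
  Case 3: delta = (33000 × 3.5^3) / (3 × (2 × 10¹¹) × 0.00088) = 0.00268 m = 2.68 mm
  Case 4: delta = (21000 × 2.8^3) / (3 × (2 × 10¹¹) × 0.00027) = 0.002846 m = 2.846 mm
Ordering: 2.846 mm (case 4) > 2.68 mm (case 3) > 0.2547 mm (case 1) > 0.004976 mm (case 2)
Final answer: 4, 3, 1, 2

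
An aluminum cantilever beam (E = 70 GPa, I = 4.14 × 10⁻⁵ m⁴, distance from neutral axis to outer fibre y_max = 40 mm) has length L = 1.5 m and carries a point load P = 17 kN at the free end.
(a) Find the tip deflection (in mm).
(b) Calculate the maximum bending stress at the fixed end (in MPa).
(a) Tip deflection of a cantilever with an end point load: δ = P·L^3 / (3·E·I). Convert P = 17 kN = 17000 N, E = 70 GPa = 7 × 10¹⁰ Pa.
  δ = (17000 × 1.5^3) / (3 × (7 × 10¹⁰) × (4.14 × 10⁻⁵)) = 0.006599 m = 6.599 mm
(b) Maximum bending moment at the fixed end: M = P·L = 17000 × 1.5 = 25500 N·m. Convert y_max = 40 mm = 0.04 m.
  σ = M·y_max / I = (25500 × 0.04) / (4.14 × 10⁻⁵) = 2.464 × 10⁷ Pa = 24.64 MPa
Final answer: (a) δ = 6.599 mm, (b) σ = 24.64 MPa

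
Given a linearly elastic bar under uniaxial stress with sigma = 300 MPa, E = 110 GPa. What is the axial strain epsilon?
Model: a linearly elastic bar under uniaxial stress, so epsilon = sigma / E.
Convert to SI units:
  sigma = 300 MPa = 3 × 10⁸ Pa
  E = 110 GPa = 1.1 × 10¹¹ Pa
Substitute:
  epsilon = (3 × 10⁸) / (1.1 × 10¹¹)
  epsilon = 0.002727
Final answer: epsilon = 0.002727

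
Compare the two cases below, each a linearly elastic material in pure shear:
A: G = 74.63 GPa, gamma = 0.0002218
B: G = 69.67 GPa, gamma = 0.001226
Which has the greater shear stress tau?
Model: a linearly elastic material in pure shear, so tau = G·gamma (SI units).
  A: tau = (7.463 × 10¹⁰) × 0.0002218 = 1.655 × 10⁷ Pa = 16.55 MPa
  B: tau = (6.967 × 10¹⁰) × 0.001226 = 8.542 × 10⁷ Pa = 85.42 MPa
85.42 MPa > 16.55 MPa, so B is larger.
Final answer: B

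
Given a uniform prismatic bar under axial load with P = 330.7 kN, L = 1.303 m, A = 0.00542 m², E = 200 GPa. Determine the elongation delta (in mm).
Model: a uniform prismatic bar under axial load, so delta = (P·L) / (A·E).
Convert to SI units:
  P = 330.7 kN = 330700 N
  E = 200 GPa = 2 × 10¹¹ Pa
Substitute:
  delta = (330700 × 1.303) / (0.00542 × (2 × 10¹¹))
  delta = 0.0003975 m
Convert: delta = 0.0003975 m = 0.3975 mm
Final answer: delta = 0.3975 mm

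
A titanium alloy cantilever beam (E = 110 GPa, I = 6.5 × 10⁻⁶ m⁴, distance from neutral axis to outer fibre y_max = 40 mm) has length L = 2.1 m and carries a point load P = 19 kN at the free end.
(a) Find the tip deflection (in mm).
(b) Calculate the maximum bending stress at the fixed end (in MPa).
(a) Tip deflection of a cantilever with an end point load: δ = P·L^3 / (3·E·I). Convert P = 19 kN = 19000 N, E = 110 GPa = 1.1 × 10¹¹ Pa.
  δ = (19000 × 2.1^3) / (3 × (1.1 × 10¹¹) × (6.5 × 10⁻⁶)) = 0.08203 m = 82.03 mm
(b) Maximum bending moment at the fixed end: M = P·L = 19000 × 2.1 = 39900 N·m. Convert y_max = 40 mm = 0.04 m.
  σ = M·y_max / I = (39900 × 0.04) / (6.5 × 10⁻⁶) = 2.455 × 10⁸ Pa = 245.5 MPa
Final answer: (a) δ = 82.03 mm, (b) σ = 245.5 MPa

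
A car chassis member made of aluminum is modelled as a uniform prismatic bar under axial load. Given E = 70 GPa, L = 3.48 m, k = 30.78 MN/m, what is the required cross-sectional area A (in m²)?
Model: a uniform prismatic bar under axial load, so k = (A·E) / L.
Solve for A: A = (k·L) / E.
Convert to SI units:
  E = 70 GPa = 7 × 10¹⁰ Pa
  k = 30.78 MN/m = 3.078 × 10⁷ N/m
Substitute:
  A = ((3.078 × 10⁷) × 3.48) / (7 × 10¹⁰)
  A = 0.00153 m²
Final answer: A = 0.00153 m²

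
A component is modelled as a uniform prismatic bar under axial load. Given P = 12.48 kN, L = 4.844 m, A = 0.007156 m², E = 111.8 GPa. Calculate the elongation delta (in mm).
Model: a uniform prismatic bar under axial load, so delta = (P·L) / (A·E).
Convert to SI units:
  P = 12.48 kN = 12480 N
  E = 111.8 GPa = 1.118 × 10¹¹ Pa
Substitute:
  delta = (12480 × 4.844) / (0.007156 × (1.118 × 10¹¹))
  delta = 7.556 × 10⁻⁵ m
Convert: delta = 7.556 × 10⁻⁵ m = 0.07556 mm
Final answer: delta = 0.07556 mm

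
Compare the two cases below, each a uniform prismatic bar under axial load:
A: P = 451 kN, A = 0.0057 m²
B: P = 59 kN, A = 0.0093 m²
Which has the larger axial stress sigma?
Model: a uniform prismatic bar under axial load, so sigma = P / A (SI units).
  A: sigma = 451000 / 0.0057 = 7.912 × 10⁷ Pa = 79.12 MPa
  B: sigma = 59000 / 0.0093 = 6.344 × 10⁶ Pa = 6.344 MPa
79.12 MPa > 6.344 MPa, so A is larger.
Final answer: A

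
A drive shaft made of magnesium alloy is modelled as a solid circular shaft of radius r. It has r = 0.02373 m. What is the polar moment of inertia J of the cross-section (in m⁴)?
Model: a solid circular shaft of radius r, so J = (π·r^4) / 2.
Substitute:
  J = (π × 0.02373^4) / 2
  J = 4.981 × 10⁻⁷ m⁴
Final answer: J = 4.981 × 10⁻⁷ m⁴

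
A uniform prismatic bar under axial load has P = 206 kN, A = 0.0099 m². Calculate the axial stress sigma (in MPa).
Model: a uniform prismatic bar under axial load, so sigma = P / A.
Convert to SI units:
  P = 206 kN = 206000 N
Substitute:
  sigma = 206000 / 0.0099
  sigma = 2.081 × 10⁷ Pa
Convert: sigma = 2.081 × 10⁷ Pa = 20.81 MPa
Final answer: sigma = 20.81 MPa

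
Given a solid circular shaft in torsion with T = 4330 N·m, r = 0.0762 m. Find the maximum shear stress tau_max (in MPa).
Model: a solid circular shaft in torsion, so tau_max = (2·T) / (π·r^3).
Substitute:
  tau_max = (2 × 4330) / (π × 0.0762^3)
  tau_max = 6.23 × 10⁶ Pa
Convert: tau_max = 6.23 × 10⁶ Pa = 6.23 MPa
Final answer: tau_max = 6.23 MPa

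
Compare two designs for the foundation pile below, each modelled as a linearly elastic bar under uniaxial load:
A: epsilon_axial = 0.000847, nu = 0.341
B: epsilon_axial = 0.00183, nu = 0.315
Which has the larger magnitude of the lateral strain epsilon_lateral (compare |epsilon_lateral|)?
Model: a linearly elastic bar under uniaxial load, so epsilon_lateral = -nu·epsilon_axial (SI units).
  A: epsilon_lateral = -(0.341 × 0.000847) = -0.0002888
  B: epsilon_lateral = -(0.315 × 0.00183) = -0.0005765
|epsilon_lateral|: A = 0.0002888, B = 0.0005765, so B is larger in magnitude.
Final answer: B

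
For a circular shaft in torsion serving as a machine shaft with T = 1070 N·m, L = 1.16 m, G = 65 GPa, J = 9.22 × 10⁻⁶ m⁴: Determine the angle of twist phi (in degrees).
Model: a circular shaft in torsion, so phi = (T·L) / (G·J).
Convert to SI units:
  G = 65 GPa = 6.5 × 10¹⁰ Pa
Substitute:
  phi = (1070 × 1.16) / ((6.5 × 10¹⁰) × (9.22 × 10⁻⁶))
  phi = 0.002071 rad
Convert to degrees: phi = 0.002071 × 180/π = 0.1187°
Final answer: phi = 0.1187°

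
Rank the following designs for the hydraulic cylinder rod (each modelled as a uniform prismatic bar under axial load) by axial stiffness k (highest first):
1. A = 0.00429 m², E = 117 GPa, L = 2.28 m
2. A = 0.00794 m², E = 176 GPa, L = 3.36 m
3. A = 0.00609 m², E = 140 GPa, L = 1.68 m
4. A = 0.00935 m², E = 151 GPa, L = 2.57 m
Model: a uniform prismatic bar under axial load, so k = (A·E) / L (SI units).
  Case 1: k = (0.00429 × (1.17 × 10¹¹)) / 2.28 = 2.201 × 10⁸ N/m = 220.1 MN/m
  Case 2: k = (0.00794 × (1.76 × 10¹¹)) / 3.36 = 4.159 × 10⁸ N/m = 415.9 MN/m
  Case 3: k = (0.00609 × (1.4 × 10¹¹)) / 1.68 = 5.075 × 10⁸ N/m = 507.5 MN/m
  Case 4: k = (0.00935 × (1.51 × 10¹¹)) / 2.57 = 5.494 × 10⁸ N/m = 549.4 MN/m
Ordering: 549.4 MN/m (case 4) > 507.5 MN/m (case 3) > 415.9 MN/m (case 2) > 220.1 MN/m (case 1)
Final answer: 4, 3, 2, 1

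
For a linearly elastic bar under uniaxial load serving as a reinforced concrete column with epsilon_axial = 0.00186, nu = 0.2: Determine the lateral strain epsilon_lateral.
Model: a linearly elastic bar under uniaxial load, so epsilon_lateral = -nu·epsilon_axial.
Substitute:
  epsilon_lateral = -(0.2 × 0.00186)
  epsilon_lateral = -0.000372
Final answer: epsilon_lateral = -0.000372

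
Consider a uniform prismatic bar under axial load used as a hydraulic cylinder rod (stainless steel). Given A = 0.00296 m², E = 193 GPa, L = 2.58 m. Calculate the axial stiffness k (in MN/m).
Model: a uniform prismatic bar under axial load, so k = (A·E) / L.
Convert to SI units:
  E = 193 GPa = 1.93 × 10¹¹ Pa
Substitute:
  k = (0.00296 × (1.93 × 10¹¹)) / 2.58
  k = 2.214 × 10⁸ N/m
Convert: k = 2.214 × 10⁸ N/m = 221.4 MN/m
Final answer: k = 221.4 MN/m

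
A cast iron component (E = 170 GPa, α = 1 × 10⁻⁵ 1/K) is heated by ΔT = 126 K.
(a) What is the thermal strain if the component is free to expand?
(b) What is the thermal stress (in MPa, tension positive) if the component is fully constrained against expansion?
(a) Free thermal strain ε_th = α·ΔT = (1 × 10⁻⁵) × 126 = 0.00126
(b) Fully constrained, the expansion is suppressed, so σ = -E·α·ΔT. Convert E = 170 GPa = 1.7 × 10¹¹ Pa.
  σ = -(1.7 × 10¹¹) × (1 × 10⁻⁵) × 126 = -2.142 × 10⁸ Pa = -214.2 MPa (compressive)
Final answer: (a) ε_th = 0.00126, (b) σ = -214.2 MPa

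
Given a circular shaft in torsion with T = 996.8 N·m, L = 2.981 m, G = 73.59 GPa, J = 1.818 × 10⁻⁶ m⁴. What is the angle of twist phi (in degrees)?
Model: a circular shaft in torsion, so phi = (T·L) / (G·J).
Convert to SI units:
  G = 73.59 GPa = 7.359 × 10¹⁰ Pa
Substitute:
  phi = (996.8 × 2.981) / ((7.359 × 10¹⁰) × (1.818 × 10⁻⁶))
  phi = 0.02221 rad
Convert to degrees: phi = 0.02221 × 180/π = 1.273°
Final answer: phi = 1.273°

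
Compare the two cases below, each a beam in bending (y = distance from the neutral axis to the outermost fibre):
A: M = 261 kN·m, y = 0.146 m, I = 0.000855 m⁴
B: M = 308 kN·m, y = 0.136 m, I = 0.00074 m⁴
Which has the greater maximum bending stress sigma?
Model: a beam in bending (y = distance from the neutral axis to the outermost fibre), so sigma = (M·y) / I (SI units).
  A: sigma = (261000 × 0.146) / 0.000855 = 4.457 × 10⁷ Pa = 44.57 MPa
  B: sigma = (308000 × 0.136) / 0.00074 = 5.661 × 10⁷ Pa = 56.61 MPa
56.61 MPa > 44.57 MPa, so B is larger.
Final answer: B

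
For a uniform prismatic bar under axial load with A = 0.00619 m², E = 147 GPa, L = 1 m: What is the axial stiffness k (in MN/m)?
Model: a uniform prismatic bar under axial load, so k = (A·E) / L.
Convert to SI units:
  E = 147 GPa = 1.47 × 10¹¹ Pa
Substitute:
  k = (0.00619 × (1.47 × 10¹¹)) / 1
  k = 9.099 × 10⁸ N/m
Convert: k = 9.099 × 10⁸ N/m = 909.9 MN/m
Final answer: k = 909.9 MN/m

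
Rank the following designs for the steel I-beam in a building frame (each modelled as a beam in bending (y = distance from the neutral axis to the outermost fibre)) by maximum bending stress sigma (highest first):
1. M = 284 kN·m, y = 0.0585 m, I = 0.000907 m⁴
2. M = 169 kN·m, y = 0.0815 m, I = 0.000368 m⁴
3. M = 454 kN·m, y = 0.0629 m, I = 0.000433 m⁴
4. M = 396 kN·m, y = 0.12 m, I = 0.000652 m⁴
Model: a beam in bending (y = distance from the neutral axis to the outermost fibre), so sigma = (M·y) / I (SI units).
  Case 1: sigma = (284000 × 0.0585) / 0.000907 = 1.832 × 10⁷ Pa = 18.32 MPa
  Case 2: sigma = (169000 × 0.0815) / 0.000368 = 3.743 × 10⁷ Pa = 37.43 MPa
  Case 3: sigma = (454000 × 0.0629) / 0.000433 = 6.595 × 10⁷ Pa = 65.95 MPa
  Case 4: sigma = (396000 × 0.12) / 0.000652 = 7.288 × 10⁷ Pa = 72.88 MPa
Ordering: 72.88 MPa (case 4) > 65.95 MPa (case 3) > 37.43 MPa (case 2) > 18.32 MPa (case 1)
Final answer: 4, 3, 2, 1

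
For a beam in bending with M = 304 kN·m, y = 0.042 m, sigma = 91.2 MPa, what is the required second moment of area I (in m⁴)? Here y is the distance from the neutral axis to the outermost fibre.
Model: a beam in bending, so sigma = (M·y) / I.
Solve for I: I = (M·y) / sigma.
Convert to SI units:
  M = 304 kN·m = 304000 N·m
  sigma = 91.2 MPa = 9.12 × 10⁷ Pa
Substitute:
  I = (304000 × 0.042) / (9.12 × 10⁷)
  I = 0.00014 m⁴
Final answer: I = 0.00014 m⁴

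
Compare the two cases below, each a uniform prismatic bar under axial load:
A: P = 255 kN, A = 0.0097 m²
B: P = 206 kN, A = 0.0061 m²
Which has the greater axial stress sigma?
Model: a uniform prismatic bar under axial load, so sigma = P / A (SI units).
  A: sigma = 255000 / 0.0097 = 2.629 × 10⁷ Pa = 26.29 MPa
  B: sigma = 206000 / 0.0061 = 3.377 × 10⁷ Pa = 33.77 MPa
33.77 MPa > 26.29 MPa, so B is larger.
Final answer: B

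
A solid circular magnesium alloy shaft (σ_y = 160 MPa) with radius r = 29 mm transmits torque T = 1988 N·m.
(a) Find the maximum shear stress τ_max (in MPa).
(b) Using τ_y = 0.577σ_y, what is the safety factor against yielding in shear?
(a) For a solid circular shaft, τ_max = T·r/J with J = π·r^4/2, i.e. τ_max = 2·T / (π·r^3). Convert r = 29 mm = 0.029 m.
  τ_max = (2 × 1988) / (π × 0.029^3) = 5.189 × 10⁷ Pa = 51.89 MPa
(b) τ_y = 0.577 × 160 = 92.32 MPa
  SF = τ_y/τ_max = 92.32 / 51.89 = 1.779
Final answer: (a) τ_max = 51.89 MPa, (b) SF = 1.779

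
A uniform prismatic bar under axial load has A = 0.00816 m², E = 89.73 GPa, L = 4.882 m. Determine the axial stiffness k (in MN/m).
Model: a uniform prismatic bar under axial load, so k = (A·E) / L.
Convert to SI units:
  E = 89.73 GPa = 8.973 × 10¹⁰ Pa
Substitute:
  k = (0.00816 × (8.973 × 10¹⁰)) / 4.882
  k = 1.5 × 10⁸ N/m
Convert: k = 1.5 × 10⁸ N/m = 150 MN/m
Final answer: k = 150 MN/m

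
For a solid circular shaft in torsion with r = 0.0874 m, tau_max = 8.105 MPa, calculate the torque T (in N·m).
Model: a solid circular shaft in torsion, so tau_max = (2·T) / (π·r^3).
Solve for T: T = (π·tau_max·r^3) / 2.
Convert to SI units:
  tau_max = 8.105 MPa = 8.105 × 10⁶ Pa
Substitute:
  T = (π × (8.105 × 10⁶) × 0.0874^3) / 2
  T = 8500 N·m
Final answer: T = 8500 N·m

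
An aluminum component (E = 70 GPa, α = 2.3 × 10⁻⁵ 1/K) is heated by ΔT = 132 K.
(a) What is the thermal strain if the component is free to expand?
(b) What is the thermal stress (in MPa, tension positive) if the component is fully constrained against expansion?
(a) Free thermal strain ε_th = α·ΔT = (2.3 × 10⁻⁵) × 132 = 0.003036
(b) Fully constrained, the expansion is suppressed, so σ = -E·α·ΔT. Convert E = 70 GPa = 7 × 10¹⁰ Pa.
  σ = -(7 × 10¹⁰) × (2.3 × 10⁻⁵) × 132 = -2.125 × 10⁸ Pa = -212.5 MPa (compressive)
Final answer: (a) ε_th = 0.003036, (b) σ = -212.5 MPa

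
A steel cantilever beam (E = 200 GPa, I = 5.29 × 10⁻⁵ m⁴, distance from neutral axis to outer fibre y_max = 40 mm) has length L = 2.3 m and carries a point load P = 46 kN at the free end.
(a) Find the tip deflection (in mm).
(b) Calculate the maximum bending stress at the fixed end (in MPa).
(a) Tip deflection of a cantilever with an end point load: δ = P·L^3 / (3·E·I). Convert P = 46 kN = 46000 N, E = 200 GPa = 2 × 10¹¹ Pa.
  δ = (46000 × 2.3^3) / (3 × (2 × 10¹¹) × (5.29 × 10⁻⁵)) = 0.01763 m = 17.63 mm
(b) Maximum bending moment at the fixed end: M = P·L = 46000 × 2.3 = 105800 N·m. Convert y_max = 40 mm = 0.04 m.
  σ = M·y_max / I = (105800 × 0.04) / (5.29 × 10⁻⁵) = 8 × 10⁷ Pa = 80 MPa
Final answer: (a) δ = 17.63 mm, (b) σ = 80 MPa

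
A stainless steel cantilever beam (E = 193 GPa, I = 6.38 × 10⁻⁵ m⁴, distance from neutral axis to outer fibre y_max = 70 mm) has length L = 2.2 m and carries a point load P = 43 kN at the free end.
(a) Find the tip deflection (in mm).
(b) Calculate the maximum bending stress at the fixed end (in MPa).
(a) Tip deflection of a cantilever with an end point load: δ = P·L^3 / (3·E·I). Convert P = 43 kN = 43000 N, E = 193 GPa = 1.93 × 10¹¹ Pa.
  δ = (43000 × 2.2^3) / (3 × (1.93 × 10¹¹) × (6.38 × 10⁻⁵)) = 0.01239 m = 12.39 mm
(b) Maximum bending moment at the fixed end: M = P·L = 43000 × 2.2 = 94600 N·m. Convert y_max = 70 mm = 0.07 m.
  σ = M·y_max / I = (94600 × 0.07) / (6.38 × 10⁻⁵) = 1.038 × 10⁸ Pa = 103.8 MPa
Final answer: (a) δ = 12.39 mm, (b) σ = 103.8 MPa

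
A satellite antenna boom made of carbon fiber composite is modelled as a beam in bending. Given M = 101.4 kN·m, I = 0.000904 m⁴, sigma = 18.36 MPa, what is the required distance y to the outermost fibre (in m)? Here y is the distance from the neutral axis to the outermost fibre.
Model: a beam in bending, so sigma = (M·y) / I.
Solve for y: y = (sigma·I) / M.
Convert to SI units:
  M = 101.4 kN·m = 101400 N·m
  sigma = 18.36 MPa = 1.836 × 10⁷ Pa
Substitute:
  y = ((1.836 × 10⁷) × 0.000904) / 101400
  y = 0.1637 m
Final answer: y = 0.1637 m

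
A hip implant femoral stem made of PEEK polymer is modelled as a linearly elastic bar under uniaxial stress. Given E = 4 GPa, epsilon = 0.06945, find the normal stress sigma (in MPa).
Model: a linearly elastic bar under uniaxial stress, so epsilon = sigma / E.
Solve for sigma: sigma = epsilon·E.
Convert to SI units:
  E = 4 GPa = 4 × 10⁹ Pa
Substitute:
  sigma = 0.06945 × (4 × 10⁹)
  sigma = 2.778 × 10⁸ Pa
Convert: sigma = 2.778 × 10⁸ Pa = 277.8 MPa
Final answer: sigma = 277.8 MPa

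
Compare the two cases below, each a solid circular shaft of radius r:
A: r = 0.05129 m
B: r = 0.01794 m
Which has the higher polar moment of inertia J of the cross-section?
Model: a solid circular shaft of radius r, so J = (π·r^4) / 2 (SI units).
  A: J = (π × 0.05129^4) / 2 = 1.087 × 10⁻⁵ m⁴
  B: J = (π × 0.01794^4) / 2 = 1.627 × 10⁻⁷ m⁴
1.087 × 10⁻⁵ m⁴ > 1.627 × 10⁻⁷ m⁴, so A is larger.
Final answer: A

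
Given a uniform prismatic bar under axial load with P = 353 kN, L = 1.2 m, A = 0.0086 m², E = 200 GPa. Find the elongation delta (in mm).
Model: a uniform prismatic bar under axial load, so delta = (P·L) / (A·E).
Convert to SI units:
  P = 353 kN = 353000 N
  E = 200 GPa = 2 × 10¹¹ Pa
Substitute:
  delta = (353000 × 1.2) / (0.0086 × (2 × 10¹¹))
  delta = 0.0002463 m
Convert: delta = 0.0002463 m = 0.2463 mm
Final answer: delta = 0.2463 mm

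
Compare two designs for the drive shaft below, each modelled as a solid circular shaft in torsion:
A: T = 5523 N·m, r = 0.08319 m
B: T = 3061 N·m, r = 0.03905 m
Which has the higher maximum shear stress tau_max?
Model: a solid circular shaft in torsion, so tau_max = (2·T) / (π·r^3) (SI units).
  A: tau_max = (2 × 5523) / (π × 0.08319^3) = 6.107 × 10⁶ Pa = 6.107 MPa
  B: tau_max = (2 × 3061) / (π × 0.03905^3) = 3.273 × 10⁷ Pa = 32.73 MPa
32.73 MPa > 6.107 MPa, so B is larger.
Final answer: B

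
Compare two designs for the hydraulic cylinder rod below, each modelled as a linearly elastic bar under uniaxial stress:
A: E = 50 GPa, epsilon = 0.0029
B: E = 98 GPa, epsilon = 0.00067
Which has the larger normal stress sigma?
Model: a linearly elastic bar under uniaxial stress, so sigma = E·epsilon (SI units).
  A: sigma = (5 × 10¹⁰) × 0.0029 = 1.45 × 10⁸ Pa = 145 MPa
  B: sigma = (9.8 × 10¹⁰) × 0.00067 = 6.566 × 10⁷ Pa = 65.66 MPa
145 MPa > 65.66 MPa, so A is larger.
Final answer: A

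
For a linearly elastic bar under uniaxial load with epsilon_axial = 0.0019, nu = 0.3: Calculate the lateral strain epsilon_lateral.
Model: a linearly elastic bar under uniaxial load, so epsilon_lateral = -nu·epsilon_axial.
Substitute:
  epsilon_lateral = -(0.3 × 0.0019)
  epsilon_lateral = -0.00057
Final answer: epsilon_lateral = -0.00057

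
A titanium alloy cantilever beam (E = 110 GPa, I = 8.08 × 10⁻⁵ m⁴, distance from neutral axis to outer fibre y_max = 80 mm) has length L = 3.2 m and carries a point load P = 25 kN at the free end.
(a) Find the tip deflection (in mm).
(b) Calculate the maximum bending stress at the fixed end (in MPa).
(a) Tip deflection of a cantilever with an end point load: δ = P·L^3 / (3·E·I). Convert P = 25 kN = 25000 N, E = 110 GPa = 1.1 × 10¹¹ Pa.
  δ = (25000 × 3.2^3) / (3 × (1.1 × 10¹¹) × (8.08 × 10⁻⁵)) = 0.03072 m = 30.72 mm
(b) Maximum bending moment at the fixed end: M = P·L = 25000 × 3.2 = 80000 N·m. Convert y_max = 80 mm = 0.08 m.
  σ = M·y_max / I = (80000 × 0.08) / (8.08 × 10⁻⁵) = 7.921 × 10⁷ Pa = 79.21 MPa
Final answer: (a) δ = 30.72 mm, (b) σ = 79.21 MPa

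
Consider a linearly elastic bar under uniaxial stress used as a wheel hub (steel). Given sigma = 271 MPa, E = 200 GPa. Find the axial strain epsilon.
Model: a linearly elastic bar under uniaxial stress, so epsilon = sigma / E.
Convert to SI units:
  sigma = 271 MPa = 2.71 × 10⁸ Pa
  E = 200 GPa = 2 × 10¹¹ Pa
Substitute:
  epsilon = (2.71 × 10⁸) / (2 × 10¹¹)
  epsilon = 0.001355
Final answer: epsilon = 0.001355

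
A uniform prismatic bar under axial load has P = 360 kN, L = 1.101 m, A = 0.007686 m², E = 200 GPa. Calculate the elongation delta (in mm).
Model: a uniform prismatic bar under axial load, so delta = (P·L) / (A·E).
Convert to SI units:
  P = 360 kN = 360000 N
  E = 200 GPa = 2 × 10¹¹ Pa
Substitute:
  delta = (360000 × 1.101) / (0.007686 × (2 × 10¹¹))
  delta = 0.0002578 m
Convert: delta = 0.0002578 m = 0.2578 mm
Final answer: delta = 0.2578 mm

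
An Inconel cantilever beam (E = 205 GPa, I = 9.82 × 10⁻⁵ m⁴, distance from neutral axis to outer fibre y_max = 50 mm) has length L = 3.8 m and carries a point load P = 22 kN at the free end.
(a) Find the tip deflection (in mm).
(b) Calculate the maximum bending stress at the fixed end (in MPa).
(a) Tip deflection of a cantilever with an end point load: δ = P·L^3 / (3·E·I). Convert P = 22 kN = 22000 N, E = 205 GPa = 2.05 × 10¹¹ Pa.
  δ = (22000 × 3.8^3) / (3 × (2.05 × 10¹¹) × (9.82 × 10⁻⁵)) = 0.01999 m = 19.99 mm
(b) Maximum bending moment at the fixed end: M = P·L = 22000 × 3.8 = 83600 N·m. Convert y_max = 50 mm = 0.05 m.
  σ = M·y_max / I = (83600 × 0.05) / (9.82 × 10⁻⁵) = 4.257 × 10⁷ Pa = 42.57 MPa
Final answer: (a) δ = 19.99 mm, (b) σ = 42.57 MPa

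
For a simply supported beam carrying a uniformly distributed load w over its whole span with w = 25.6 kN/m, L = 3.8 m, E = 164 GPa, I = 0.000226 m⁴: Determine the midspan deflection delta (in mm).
Model: a simply supported beam carrying a uniformly distributed load w over its whole span, so delta = (5·w·L^4) / (384·E·I).
Convert to SI units:
  w = 25.6 kN/m = 25600 N/m
  E = 164 GPa = 1.64 × 10¹¹ Pa
Substitute:
  delta = (5 × 25600 × 3.8^4) / (384 × (1.64 × 10¹¹) × 0.000226)
  delta = 0.001875 m
Convert: delta = 0.001875 m = 1.875 mm
Final answer: delta = 1.875 mm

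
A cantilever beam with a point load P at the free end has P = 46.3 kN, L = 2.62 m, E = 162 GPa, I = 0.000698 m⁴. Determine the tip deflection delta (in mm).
Model: a cantilever beam with a point load P at the free end, so delta = (P·L^3) / (3·E·I).
Convert to SI units:
  P = 46.3 kN = 46300 N
  E = 162 GPa = 1.62 × 10¹¹ Pa
Substitute:
  delta = (46300 × 2.62^3) / (3 × (1.62 × 10¹¹) × 0.000698)
  delta = 0.002455 m
Convert: delta = 0.002455 m = 2.455 mm
Final answer: delta = 2.455 mm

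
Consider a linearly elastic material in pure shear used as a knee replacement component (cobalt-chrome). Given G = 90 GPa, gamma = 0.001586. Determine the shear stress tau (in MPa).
Model: a linearly elastic material in pure shear, so tau = G·gamma.
Convert to SI units:
  G = 90 GPa = 9 × 10¹⁰ Pa
Substitute:
  tau = (9 × 10¹⁰) × 0.001586
  tau = 1.427 × 10⁸ Pa
Convert: tau = 1.427 × 10⁸ Pa = 142.7 MPa
Final answer: tau = 142.7 MPa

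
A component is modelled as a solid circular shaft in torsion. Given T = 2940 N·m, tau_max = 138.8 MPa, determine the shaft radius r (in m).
Model: a solid circular shaft in torsion, so tau_max = (2·T) / (π·r^3).
Solve for r: r = ((2·T) / (π·tau_max))^(1/3).
Convert to SI units:
  tau_max = 138.8 MPa = 1.388 × 10⁸ Pa
Substitute:
  r = ((2 × 2940) / (π × (1.388 × 10⁸)))^(1/3)
  r = 0.0238 m
Final answer: r = 0.0238 m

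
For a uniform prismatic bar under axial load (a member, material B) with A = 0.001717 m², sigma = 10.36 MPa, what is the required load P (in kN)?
Model: a uniform prismatic bar under axial load, so sigma = P / A.
Solve for P: P = sigma·A.
Convert to SI units:
  sigma = 10.36 MPa = 1.036 × 10⁷ Pa
Substitute:
  P = (1.036 × 10⁷) × 0.001717
  P = 17790 N
Convert: P = 17790 N = 17.79 kN
Final answer: P = 17.79 kN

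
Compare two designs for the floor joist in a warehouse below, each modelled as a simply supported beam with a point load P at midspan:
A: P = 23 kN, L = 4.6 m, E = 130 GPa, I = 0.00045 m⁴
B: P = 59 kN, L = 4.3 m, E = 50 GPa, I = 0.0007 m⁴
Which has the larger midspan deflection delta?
Model: a simply supported beam with a point load P at midspan, so delta = (P·L^3) / (48·E·I) (SI units).
  A: delta = (23000 × 4.6^3) / (48 × (1.3 × 10¹¹) × 0.00045) = 0.0007973 m = 0.7973 mm
  B: delta = (59000 × 4.3^3) / (48 × (5 × 10¹⁰) × 0.0007) = 0.002792 m = 2.792 mm
2.792 mm > 0.7973 mm, so B is larger.
Final answer: B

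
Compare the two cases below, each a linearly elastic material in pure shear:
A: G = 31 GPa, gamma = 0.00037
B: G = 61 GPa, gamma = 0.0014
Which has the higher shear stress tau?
Model: a linearly elastic material in pure shear, so tau = G·gamma (SI units).
  A: tau = (3.1 × 10¹⁰) × 0.00037 = 1.147 × 10⁷ Pa = 11.47 MPa
  B: tau = (6.1 × 10¹⁰) × 0.0014 = 8.54 × 10⁷ Pa = 85.4 MPa
85.4 MPa > 11.47 MPa, so B is larger.
Final answer: B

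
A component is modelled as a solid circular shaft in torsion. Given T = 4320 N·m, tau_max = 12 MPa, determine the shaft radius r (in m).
Model: a solid circular shaft in torsion, so tau_max = (2·T) / (π·r^3).
Solve for r: r = ((2·T) / (π·tau_max))^(1/3).
Convert to SI units:
  tau_max = 12 MPa = 1.2 × 10⁷ Pa
Substitute:
  r = ((2 × 4320) / (π × (1.2 × 10⁷)))^(1/3)
  r = 0.0612 m
Final answer: r = 0.0612 m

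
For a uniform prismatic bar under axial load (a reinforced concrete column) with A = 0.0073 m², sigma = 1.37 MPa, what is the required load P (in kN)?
Model: a uniform prismatic bar under axial load, so sigma = P / A.
Solve for P: P = sigma·A.
Convert to SI units:
  sigma = 1.37 MPa = 1.37 × 10⁶ Pa
Substitute:
  P = (1.37 × 10⁶) × 0.0073
  P = 10000 N
Convert: P = 10000 N = 10 kN
Final answer: P = 10 kN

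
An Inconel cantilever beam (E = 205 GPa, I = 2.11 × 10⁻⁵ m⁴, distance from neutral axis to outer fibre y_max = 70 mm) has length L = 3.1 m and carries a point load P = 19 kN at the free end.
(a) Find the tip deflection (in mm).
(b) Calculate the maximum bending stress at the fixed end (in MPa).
(a) Tip deflection of a cantilever with an end point load: δ = P·L^3 / (3·E·I). Convert P = 19 kN = 19000 N, E = 205 GPa = 2.05 × 10¹¹ Pa.
  δ = (19000 × 3.1^3) / (3 × (2.05 × 10¹¹) × (2.11 × 10⁻⁵)) = 0.04362 m = 43.62 mm
(b) Maximum bending moment at the fixed end: M = P·L = 19000 × 3.1 = 58900 N·m. Convert y_max = 70 mm = 0.07 m.
  σ = M·y_max / I = (58900 × 0.07) / (2.11 × 10⁻⁵) = 1.954 × 10⁸ Pa = 195.4 MPa
Final answer: (a) δ = 43.62 mm, (b) σ = 195.4 MPa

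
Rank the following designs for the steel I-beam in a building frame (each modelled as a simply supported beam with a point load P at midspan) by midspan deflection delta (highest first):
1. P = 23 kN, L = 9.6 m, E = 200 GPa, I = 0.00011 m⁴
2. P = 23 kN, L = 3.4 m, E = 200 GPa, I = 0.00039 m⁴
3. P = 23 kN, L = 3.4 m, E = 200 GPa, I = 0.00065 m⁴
Model: a simply supported beam with a point load P at midspan, so delta = (P·L^3) / (48·E·I) (SI units).
  Case 1: delta = (23000 × 9.6^3) / (48 × (2 × 10¹¹) × 0.00011) = 0.01927 m = 19.27 mm
  Case 2: delta = (23000 × 3.4^3) / (48 × (2 × 10¹¹) × 0.00039) = 0.0002415 m = 0.2415 mm
  Case 3: delta = (23000 × 3.4^3) / (48 × (2 × 10¹¹) × 0.00065) = 0.0001449 m = 0.1449 mm
Ordering: 19.27 mm (case 1) > 0.2415 mm (case 2) > 0.1449 mm (case 3)
Final answer: 1, 2, 3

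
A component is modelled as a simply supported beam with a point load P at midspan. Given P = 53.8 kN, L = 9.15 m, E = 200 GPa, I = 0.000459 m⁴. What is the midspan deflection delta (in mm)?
Model: a simply supported beam with a point load P at midspan, so delta = (P·L^3) / (48·E·I).
Convert to SI units:
  P = 53.8 kN = 53800 N
  E = 200 GPa = 2 × 10¹¹ Pa
Substitute:
  delta = (53800 × 9.15^3) / (48 × (2 × 10¹¹) × 0.000459)
  delta = 0.009353 m
Convert: delta = 0.009353 m = 9.353 mm
Final answer: delta = 9.353 mm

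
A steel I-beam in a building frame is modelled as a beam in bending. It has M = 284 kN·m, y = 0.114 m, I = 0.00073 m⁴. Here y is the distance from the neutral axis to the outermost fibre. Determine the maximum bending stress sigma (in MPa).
Model: a beam in bending, so sigma = (M·y) / I.
Convert to SI units:
  M = 284 kN·m = 284000 N·m
Substitute:
  sigma = (284000 × 0.114) / 0.00073
  sigma = 4.435 × 10⁷ Pa
Convert: sigma = 4.435 × 10⁷ Pa = 44.35 MPa
Final answer: sigma = 44.35 MPa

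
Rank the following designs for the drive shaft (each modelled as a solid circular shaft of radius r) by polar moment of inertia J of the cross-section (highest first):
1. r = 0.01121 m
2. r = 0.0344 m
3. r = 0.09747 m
Model: a solid circular shaft of radius r, so J = (π·r^4) / 2 (SI units).
  Case 1: J = (π × 0.01121^4) / 2 = 2.481 × 10⁻⁸ m⁴
  Case 2: J = (π × 0.0344^4) / 2 = 2.2 × 10⁻⁶ m⁴
  Case 3: J = (π × 0.09747^4) / 2 = 0.0001418 m⁴
Ordering: 0.0001418 m⁴ (case 3) > 2.2 × 10⁻⁶ m⁴ (case 2) > 2.481 × 10⁻⁸ m⁴ (case 1)
Final answer: 3, 2, 1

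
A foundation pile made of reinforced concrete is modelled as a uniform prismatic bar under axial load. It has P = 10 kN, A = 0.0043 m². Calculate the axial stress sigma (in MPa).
Model: a uniform prismatic bar under axial load, so sigma = P / A.
Convert to SI units:
  P = 10 kN = 10000 N
Substitute:
  sigma = 10000 / 0.0043
  sigma = 2.326 × 10⁶ Pa
Convert: sigma = 2.326 × 10⁶ Pa = 2.326 MPa
Final answer: sigma = 2.326 MPa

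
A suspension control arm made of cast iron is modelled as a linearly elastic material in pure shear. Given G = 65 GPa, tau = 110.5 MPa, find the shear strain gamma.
Model: a linearly elastic material in pure shear, so tau = G·gamma.
Solve for gamma: gamma = tau / G.
Convert to SI units:
  G = 65 GPa = 6.5 × 10¹⁰ Pa
  tau = 110.5 MPa = 1.105 × 10⁸ Pa
Substitute:
  gamma = (1.105 × 10⁸) / (6.5 × 10¹⁰)
  gamma = 0.0017
Final answer: gamma = 0.0017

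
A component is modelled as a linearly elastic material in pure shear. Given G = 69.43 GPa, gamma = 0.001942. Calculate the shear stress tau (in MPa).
Model: a linearly elastic material in pure shear, so tau = G·gamma.
Convert to SI units:
  G = 69.43 GPa = 6.943 × 10¹⁰ Pa
Substitute:
  tau = (6.943 × 10¹⁰) × 0.001942
  tau = 1.348 × 10⁸ Pa
Convert: tau = 1.348 × 10⁸ Pa = 134.8 MPa
Final answer: tau = 134.8 MPa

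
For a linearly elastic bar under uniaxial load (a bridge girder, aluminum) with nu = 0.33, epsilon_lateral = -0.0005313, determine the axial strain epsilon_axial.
Model: a linearly elastic bar under uniaxial load, so epsilon_lateral = -nu·epsilon_axial.
Solve for epsilon_axial: epsilon_axial = -epsilon_lateral / nu.
Substitute:
  epsilon_axial = -(-0.0005313) / 0.33
  epsilon_axial = 0.00161
Final answer: epsilon_axial = 0.00161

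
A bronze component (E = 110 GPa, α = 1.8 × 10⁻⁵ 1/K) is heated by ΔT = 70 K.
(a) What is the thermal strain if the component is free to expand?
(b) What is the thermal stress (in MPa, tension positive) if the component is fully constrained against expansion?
(a) Free thermal strain ε_th = α·ΔT = (1.8 × 10⁻⁵) × 70 = 0.00126
(b) Fully constrained, the expansion is suppressed, so σ = -E·α·ΔT. Convert E = 110 GPa = 1.1 × 10¹¹ Pa.
  σ = -(1.1 × 10¹¹) × (1.8 × 10⁻⁵) × 70 = -1.386 × 10⁸ Pa = -138.6 MPa (compressive)
Final answer: (a) ε_th = 0.00126, (b) σ = -138.6 MPa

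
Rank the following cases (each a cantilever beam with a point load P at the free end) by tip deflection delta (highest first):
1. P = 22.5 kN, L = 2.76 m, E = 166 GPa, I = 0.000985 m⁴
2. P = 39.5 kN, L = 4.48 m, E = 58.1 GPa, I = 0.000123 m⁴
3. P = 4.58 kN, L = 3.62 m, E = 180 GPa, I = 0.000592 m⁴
Model: a cantilever beam with a point load P at the free end, so delta = (P·L^3) / (3·E·I) (SI units).
  Case 1: delta = (22500 × 2.76^3) / (3 × (1.66 × 10¹¹) × 0.000985) = 0.0009644 m = 0.9644 mm
  Case 2: delta = (39500 × 4.48^3) / (3 × (5.81 × 10¹⁰) × 0.000123) = 0.1657 m = 165.7 mm
  Case 3: delta = (4580 × 3.62^3) / (3 × (1.8 × 10¹¹) × 0.000592) = 0.0006796 m = 0.6796 mm
Ordering: 165.7 mm (case 2) > 0.9644 mm (case 1) > 0.6796 mm (case 3)
Final answer: 2, 1, 3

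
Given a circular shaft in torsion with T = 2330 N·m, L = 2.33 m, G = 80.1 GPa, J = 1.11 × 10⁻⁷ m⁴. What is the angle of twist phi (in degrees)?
Model: a circular shaft in torsion, so phi = (T·L) / (G·J).
Convert to SI units:
  G = 80.1 GPa = 8.01 × 10¹⁰ Pa
Substitute:
  phi = (2330 × 2.33) / ((8.01 × 10¹⁰) × (1.11 × 10⁻⁷))
  phi = 0.6106 rad
Convert to degrees: phi = 0.6106 × 180/π = 34.98°
Final answer: phi = 34.98°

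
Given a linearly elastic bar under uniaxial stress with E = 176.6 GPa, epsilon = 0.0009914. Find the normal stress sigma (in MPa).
Model: a linearly elastic bar under uniaxial stress, so sigma = E·epsilon.
Convert to SI units:
  E = 176.6 GPa = 1.766 × 10¹¹ Pa
Substitute:
  sigma = (1.766 × 10¹¹) × 0.0009914
  sigma = 1.751 × 10⁸ Pa
Convert: sigma = 1.751 × 10⁸ Pa = 175.1 MPa
Final answer: sigma = 175.1 MPa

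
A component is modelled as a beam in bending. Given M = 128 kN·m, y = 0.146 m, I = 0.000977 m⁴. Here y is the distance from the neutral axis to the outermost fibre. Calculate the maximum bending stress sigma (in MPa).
Model: a beam in bending, so sigma = (M·y) / I.
Convert to SI units:
  M = 128 kN·m = 128000 N·m
Substitute:
  sigma = (128000 × 0.146) / 0.000977
  sigma = 1.913 × 10⁷ Pa
Convert: sigma = 1.913 × 10⁷ Pa = 19.13 MPa
Final answer: sigma = 19.13 MPa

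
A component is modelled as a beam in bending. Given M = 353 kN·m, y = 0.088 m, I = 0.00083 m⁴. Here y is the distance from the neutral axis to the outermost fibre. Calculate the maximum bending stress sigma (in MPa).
Model: a beam in bending, so sigma = (M·y) / I.
Convert to SI units:
  M = 353 kN·m = 353000 N·m
Substitute:
  sigma = (353000 × 0.088) / 0.00083
  sigma = 3.743 × 10⁷ Pa
Convert: sigma = 3.743 × 10⁷ Pa = 37.43 MPa
Final answer: sigma = 37.43 MPa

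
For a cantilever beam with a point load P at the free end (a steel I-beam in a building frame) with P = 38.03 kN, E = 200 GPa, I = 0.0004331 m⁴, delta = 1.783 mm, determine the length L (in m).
Model: a cantilever beam with a point load P at the free end, so delta = (P·L^3) / (3·E·I).
Solve for L: L = ((3·delta·E·I) / P)^(1/3).
Convert to SI units:
  P = 38.03 kN = 38030 N
  E = 200 GPa = 2 × 10¹¹ Pa
  delta = 1.783 mm = 0.001783 m
Substitute:
  L = ((3 × 0.001783 × (2 × 10¹¹) × 0.0004331) / 38030)^(1/3)
  L = 2.301 m
Final answer: L = 2.301 m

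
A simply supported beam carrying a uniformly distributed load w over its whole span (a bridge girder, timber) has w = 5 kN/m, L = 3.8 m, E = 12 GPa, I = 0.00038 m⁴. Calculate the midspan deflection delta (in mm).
Model: a simply supported beam carrying a uniformly distributed load w over its whole span, so delta = (5·w·L^4) / (384·E·I).
Convert to SI units:
  w = 5 kN/m = 5000 N/m
  E = 12 GPa = 1.2 × 10¹⁰ Pa
Substitute:
  delta = (5 × 5000 × 3.8^4) / (384 × (1.2 × 10¹⁰) × 0.00038)
  delta = 0.002977 m
Convert: delta = 0.002977 m = 2.977 mm
Final answer: delta = 2.977 mm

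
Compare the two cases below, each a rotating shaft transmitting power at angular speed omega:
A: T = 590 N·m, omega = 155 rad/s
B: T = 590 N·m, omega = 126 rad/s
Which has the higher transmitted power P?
Model: a rotating shaft transmitting power at angular speed omega, so P = T·omega (SI units).
  A: P = 590 × 155 = 91450 W = 91.45 kW
  B: P = 590 × 126 = 74340 W = 74.34 kW
91.45 kW > 74.34 kW, so A is larger.
Final answer: A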